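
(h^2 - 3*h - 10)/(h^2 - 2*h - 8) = (h - 5)/(h - 4)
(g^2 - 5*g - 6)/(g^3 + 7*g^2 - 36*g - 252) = (g + 1)/(g^2 + 13*g + 42)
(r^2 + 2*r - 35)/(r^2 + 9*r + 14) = (r - 5)/(r + 2)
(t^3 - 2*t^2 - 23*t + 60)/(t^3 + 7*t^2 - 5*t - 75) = (t - 4)/(t + 5)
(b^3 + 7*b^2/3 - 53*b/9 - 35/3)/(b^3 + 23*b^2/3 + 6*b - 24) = (9*b^2 - 6*b - 35)/(3*(3*b^2 + 14*b - 24))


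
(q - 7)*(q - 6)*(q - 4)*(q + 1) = q^4 - 16*q^3 + 77*q^2 - 74*q - 168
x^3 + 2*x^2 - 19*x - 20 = (x - 4)*(x + 1)*(x + 5)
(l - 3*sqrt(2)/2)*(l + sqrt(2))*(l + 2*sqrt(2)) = l^3 + 3*sqrt(2)*l^2/2 - 5*l - 6*sqrt(2)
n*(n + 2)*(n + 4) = n^3 + 6*n^2 + 8*n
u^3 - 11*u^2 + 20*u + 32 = (u - 8)*(u - 4)*(u + 1)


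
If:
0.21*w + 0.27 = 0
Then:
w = -1.29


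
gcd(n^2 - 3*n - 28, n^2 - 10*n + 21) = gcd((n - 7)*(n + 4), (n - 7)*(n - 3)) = n - 7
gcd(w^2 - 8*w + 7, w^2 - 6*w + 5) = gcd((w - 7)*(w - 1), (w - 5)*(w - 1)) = w - 1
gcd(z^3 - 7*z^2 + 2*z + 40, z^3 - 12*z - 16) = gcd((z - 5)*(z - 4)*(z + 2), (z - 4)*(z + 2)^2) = z^2 - 2*z - 8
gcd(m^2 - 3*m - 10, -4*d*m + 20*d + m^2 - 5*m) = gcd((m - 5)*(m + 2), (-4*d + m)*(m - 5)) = m - 5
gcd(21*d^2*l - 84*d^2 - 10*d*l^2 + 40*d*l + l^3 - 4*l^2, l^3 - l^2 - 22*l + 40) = l - 4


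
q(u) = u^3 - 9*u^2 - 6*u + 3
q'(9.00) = 75.00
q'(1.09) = -22.06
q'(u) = 3*u^2 - 18*u - 6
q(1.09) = -12.94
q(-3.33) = -113.75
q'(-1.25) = 21.19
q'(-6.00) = 210.00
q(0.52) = -2.41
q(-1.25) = -5.52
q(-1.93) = -26.13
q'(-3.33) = 87.21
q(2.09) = -39.72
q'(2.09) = -30.52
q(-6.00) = -501.00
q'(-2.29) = 50.95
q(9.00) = -51.00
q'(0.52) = -14.55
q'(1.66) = -27.61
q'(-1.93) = 39.91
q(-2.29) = -42.47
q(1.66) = -27.19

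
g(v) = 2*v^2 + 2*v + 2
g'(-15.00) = -58.00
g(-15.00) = 422.00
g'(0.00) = 2.00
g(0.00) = 2.00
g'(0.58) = 4.32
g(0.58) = 3.83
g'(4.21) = 18.84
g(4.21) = 45.87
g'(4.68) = 20.72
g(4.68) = 55.16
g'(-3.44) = -11.76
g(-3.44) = 18.79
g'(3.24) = 14.96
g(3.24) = 29.48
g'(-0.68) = -0.72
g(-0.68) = 1.56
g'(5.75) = 25.00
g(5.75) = 79.62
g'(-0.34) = 0.64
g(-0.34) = 1.55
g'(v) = 4*v + 2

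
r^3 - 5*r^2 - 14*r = r*(r - 7)*(r + 2)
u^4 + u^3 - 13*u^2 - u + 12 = (u - 3)*(u - 1)*(u + 1)*(u + 4)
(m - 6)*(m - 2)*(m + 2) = m^3 - 6*m^2 - 4*m + 24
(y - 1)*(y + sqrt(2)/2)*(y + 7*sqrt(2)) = y^3 - y^2 + 15*sqrt(2)*y^2/2 - 15*sqrt(2)*y/2 + 7*y - 7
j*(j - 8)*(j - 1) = j^3 - 9*j^2 + 8*j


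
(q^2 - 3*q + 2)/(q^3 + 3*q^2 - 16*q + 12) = 1/(q + 6)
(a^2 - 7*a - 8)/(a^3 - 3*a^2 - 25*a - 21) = (a - 8)/(a^2 - 4*a - 21)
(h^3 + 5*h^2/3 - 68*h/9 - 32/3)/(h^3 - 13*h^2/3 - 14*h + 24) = (9*h^2 - 12*h - 32)/(3*(3*h^2 - 22*h + 24))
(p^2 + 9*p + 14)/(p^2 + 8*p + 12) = (p + 7)/(p + 6)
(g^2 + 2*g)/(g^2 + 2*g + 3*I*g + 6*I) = g/(g + 3*I)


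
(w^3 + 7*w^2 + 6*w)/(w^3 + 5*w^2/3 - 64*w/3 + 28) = 3*w*(w + 1)/(3*w^2 - 13*w + 14)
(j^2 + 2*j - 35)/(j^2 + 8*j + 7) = (j - 5)/(j + 1)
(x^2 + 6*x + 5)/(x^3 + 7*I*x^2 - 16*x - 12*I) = (x^2 + 6*x + 5)/(x^3 + 7*I*x^2 - 16*x - 12*I)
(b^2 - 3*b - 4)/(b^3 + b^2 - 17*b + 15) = (b^2 - 3*b - 4)/(b^3 + b^2 - 17*b + 15)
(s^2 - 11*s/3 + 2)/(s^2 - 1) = (s^2 - 11*s/3 + 2)/(s^2 - 1)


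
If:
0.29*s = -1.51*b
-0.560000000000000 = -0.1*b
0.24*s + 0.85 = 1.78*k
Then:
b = 5.60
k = -3.45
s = -29.16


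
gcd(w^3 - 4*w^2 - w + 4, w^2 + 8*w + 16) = 1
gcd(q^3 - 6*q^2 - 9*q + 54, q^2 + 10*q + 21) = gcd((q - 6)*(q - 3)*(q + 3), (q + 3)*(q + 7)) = q + 3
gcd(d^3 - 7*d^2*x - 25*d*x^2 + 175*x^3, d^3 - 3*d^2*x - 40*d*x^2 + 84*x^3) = -d + 7*x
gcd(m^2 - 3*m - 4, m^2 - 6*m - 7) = m + 1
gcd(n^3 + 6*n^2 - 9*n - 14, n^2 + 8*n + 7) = n^2 + 8*n + 7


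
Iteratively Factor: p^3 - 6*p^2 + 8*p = (p)*(p^2 - 6*p + 8) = p*(p - 2)*(p - 4)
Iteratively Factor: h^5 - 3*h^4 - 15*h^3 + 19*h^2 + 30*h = (h)*(h^4 - 3*h^3 - 15*h^2 + 19*h + 30) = h*(h - 5)*(h^3 + 2*h^2 - 5*h - 6) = h*(h - 5)*(h + 1)*(h^2 + h - 6) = h*(h - 5)*(h + 1)*(h + 3)*(h - 2)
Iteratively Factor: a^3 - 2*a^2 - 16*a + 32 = (a - 4)*(a^2 + 2*a - 8) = (a - 4)*(a - 2)*(a + 4)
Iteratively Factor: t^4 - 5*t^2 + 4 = (t - 2)*(t^3 + 2*t^2 - t - 2) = (t - 2)*(t - 1)*(t^2 + 3*t + 2) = (t - 2)*(t - 1)*(t + 1)*(t + 2)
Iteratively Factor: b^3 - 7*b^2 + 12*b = (b - 4)*(b^2 - 3*b) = b*(b - 4)*(b - 3)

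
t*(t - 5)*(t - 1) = t^3 - 6*t^2 + 5*t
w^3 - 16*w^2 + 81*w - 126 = (w - 7)*(w - 6)*(w - 3)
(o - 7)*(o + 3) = o^2 - 4*o - 21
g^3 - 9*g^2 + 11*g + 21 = (g - 7)*(g - 3)*(g + 1)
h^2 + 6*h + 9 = (h + 3)^2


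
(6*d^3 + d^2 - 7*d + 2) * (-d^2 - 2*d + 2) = -6*d^5 - 13*d^4 + 17*d^3 + 14*d^2 - 18*d + 4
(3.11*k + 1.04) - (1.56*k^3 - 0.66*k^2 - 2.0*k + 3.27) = -1.56*k^3 + 0.66*k^2 + 5.11*k - 2.23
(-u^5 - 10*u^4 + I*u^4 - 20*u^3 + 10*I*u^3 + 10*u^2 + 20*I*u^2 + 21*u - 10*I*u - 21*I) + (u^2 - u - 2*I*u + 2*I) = -u^5 - 10*u^4 + I*u^4 - 20*u^3 + 10*I*u^3 + 11*u^2 + 20*I*u^2 + 20*u - 12*I*u - 19*I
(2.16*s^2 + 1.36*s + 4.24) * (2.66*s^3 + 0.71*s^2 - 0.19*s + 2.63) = 5.7456*s^5 + 5.1512*s^4 + 11.8336*s^3 + 8.4328*s^2 + 2.7712*s + 11.1512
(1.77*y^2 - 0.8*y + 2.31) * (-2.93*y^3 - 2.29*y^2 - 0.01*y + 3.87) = -5.1861*y^5 - 1.7093*y^4 - 4.954*y^3 + 1.568*y^2 - 3.1191*y + 8.9397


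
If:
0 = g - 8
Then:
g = 8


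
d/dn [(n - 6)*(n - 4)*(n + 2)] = 3*n^2 - 16*n + 4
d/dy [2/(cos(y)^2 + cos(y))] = 2*(sin(y)/cos(y)^2 + 2*tan(y))/(cos(y) + 1)^2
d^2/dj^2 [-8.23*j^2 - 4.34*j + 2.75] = -16.4600000000000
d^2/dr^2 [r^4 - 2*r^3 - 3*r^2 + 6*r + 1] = 12*r^2 - 12*r - 6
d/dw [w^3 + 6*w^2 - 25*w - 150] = 3*w^2 + 12*w - 25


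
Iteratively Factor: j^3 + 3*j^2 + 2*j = (j + 1)*(j^2 + 2*j) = j*(j + 1)*(j + 2)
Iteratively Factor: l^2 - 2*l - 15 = (l - 5)*(l + 3)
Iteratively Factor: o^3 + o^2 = (o + 1)*(o^2) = o*(o + 1)*(o)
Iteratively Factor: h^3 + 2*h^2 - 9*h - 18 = (h + 3)*(h^2 - h - 6) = (h + 2)*(h + 3)*(h - 3)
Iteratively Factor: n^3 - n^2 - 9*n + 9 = (n - 1)*(n^2 - 9) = (n - 1)*(n + 3)*(n - 3)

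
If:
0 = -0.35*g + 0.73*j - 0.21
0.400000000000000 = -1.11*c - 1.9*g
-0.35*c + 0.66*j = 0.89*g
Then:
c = 20.82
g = -12.37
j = -5.64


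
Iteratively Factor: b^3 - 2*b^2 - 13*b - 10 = (b - 5)*(b^2 + 3*b + 2) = (b - 5)*(b + 1)*(b + 2)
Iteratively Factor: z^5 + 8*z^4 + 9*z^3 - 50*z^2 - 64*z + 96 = (z - 1)*(z^4 + 9*z^3 + 18*z^2 - 32*z - 96) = (z - 1)*(z + 4)*(z^3 + 5*z^2 - 2*z - 24) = (z - 1)*(z + 4)^2*(z^2 + z - 6) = (z - 1)*(z + 3)*(z + 4)^2*(z - 2)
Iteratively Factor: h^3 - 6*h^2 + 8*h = (h - 4)*(h^2 - 2*h) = h*(h - 4)*(h - 2)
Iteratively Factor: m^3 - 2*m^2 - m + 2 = (m + 1)*(m^2 - 3*m + 2) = (m - 2)*(m + 1)*(m - 1)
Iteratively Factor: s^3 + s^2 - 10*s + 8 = (s - 1)*(s^2 + 2*s - 8) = (s - 1)*(s + 4)*(s - 2)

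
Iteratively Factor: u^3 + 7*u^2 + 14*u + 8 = (u + 4)*(u^2 + 3*u + 2) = (u + 2)*(u + 4)*(u + 1)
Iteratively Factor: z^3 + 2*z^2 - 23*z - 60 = (z + 4)*(z^2 - 2*z - 15) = (z - 5)*(z + 4)*(z + 3)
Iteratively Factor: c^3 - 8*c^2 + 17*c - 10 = (c - 5)*(c^2 - 3*c + 2) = (c - 5)*(c - 2)*(c - 1)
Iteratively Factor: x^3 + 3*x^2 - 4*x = (x)*(x^2 + 3*x - 4) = x*(x - 1)*(x + 4)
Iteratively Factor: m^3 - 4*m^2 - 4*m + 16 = (m - 4)*(m^2 - 4) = (m - 4)*(m + 2)*(m - 2)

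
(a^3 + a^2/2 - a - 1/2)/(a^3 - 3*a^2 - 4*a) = (2*a^2 - a - 1)/(2*a*(a - 4))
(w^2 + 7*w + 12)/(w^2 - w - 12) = (w + 4)/(w - 4)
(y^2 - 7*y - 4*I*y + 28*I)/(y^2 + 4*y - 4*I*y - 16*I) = (y - 7)/(y + 4)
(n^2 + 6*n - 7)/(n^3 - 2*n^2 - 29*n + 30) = (n + 7)/(n^2 - n - 30)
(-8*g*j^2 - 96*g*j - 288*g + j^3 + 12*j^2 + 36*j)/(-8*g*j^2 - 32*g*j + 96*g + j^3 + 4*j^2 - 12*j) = (j + 6)/(j - 2)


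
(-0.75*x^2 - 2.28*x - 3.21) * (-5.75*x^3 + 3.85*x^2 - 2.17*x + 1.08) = 4.3125*x^5 + 10.2225*x^4 + 11.307*x^3 - 8.2209*x^2 + 4.5033*x - 3.4668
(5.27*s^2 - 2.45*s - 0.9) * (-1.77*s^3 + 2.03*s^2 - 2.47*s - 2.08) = -9.3279*s^5 + 15.0346*s^4 - 16.3974*s^3 - 6.7371*s^2 + 7.319*s + 1.872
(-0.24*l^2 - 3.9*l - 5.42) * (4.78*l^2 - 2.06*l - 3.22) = -1.1472*l^4 - 18.1476*l^3 - 17.1008*l^2 + 23.7232*l + 17.4524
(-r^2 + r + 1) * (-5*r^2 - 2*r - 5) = 5*r^4 - 3*r^3 - 2*r^2 - 7*r - 5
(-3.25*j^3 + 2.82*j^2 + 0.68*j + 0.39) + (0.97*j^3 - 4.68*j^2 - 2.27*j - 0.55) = -2.28*j^3 - 1.86*j^2 - 1.59*j - 0.16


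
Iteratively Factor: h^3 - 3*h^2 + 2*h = (h - 1)*(h^2 - 2*h) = h*(h - 1)*(h - 2)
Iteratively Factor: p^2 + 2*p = (p + 2)*(p)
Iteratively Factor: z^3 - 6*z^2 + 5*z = (z - 1)*(z^2 - 5*z) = (z - 5)*(z - 1)*(z)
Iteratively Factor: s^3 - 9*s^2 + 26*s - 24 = (s - 2)*(s^2 - 7*s + 12) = (s - 4)*(s - 2)*(s - 3)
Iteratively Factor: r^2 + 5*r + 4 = (r + 4)*(r + 1)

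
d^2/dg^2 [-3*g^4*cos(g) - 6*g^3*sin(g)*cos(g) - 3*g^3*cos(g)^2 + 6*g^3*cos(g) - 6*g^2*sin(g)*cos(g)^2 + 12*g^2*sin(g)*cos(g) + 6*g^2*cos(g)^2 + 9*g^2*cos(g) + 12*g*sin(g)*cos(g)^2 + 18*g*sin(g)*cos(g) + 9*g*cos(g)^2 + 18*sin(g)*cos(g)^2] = 3*g^4*cos(g) + 24*g^3*sin(g) + 12*g^3*sin(2*g) - 6*g^3*cos(g) + 6*g^3*cos(2*g) - 69*g^2*sin(g)/2 - 6*g^2*sin(2*g) + 27*g^2*sin(3*g)/2 - 45*g^2*cos(g) - 48*g^2*cos(2*g) - 39*g*sin(g) - 78*g*sin(2*g) - 27*g*sin(3*g) + 30*g*cos(g) + 21*g*cos(2*g) - 18*g*cos(3*g) - 9*g - 15*sin(g)/2 - 6*sin(2*g) - 87*sin(3*g)/2 + 24*cos(g) + 42*cos(2*g) + 18*cos(3*g) + 6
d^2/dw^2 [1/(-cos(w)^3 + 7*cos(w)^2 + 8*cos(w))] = ((sin(w)^2 + 7*cos(w) + 7)*(29*cos(w) + 56*cos(2*w) - 9*cos(3*w))*cos(w)/4 + 2*(-3*cos(w)^2 + 14*cos(w) + 8)^2*sin(w)^2)/((sin(w)^2 + 7*cos(w) + 7)^3*cos(w)^3)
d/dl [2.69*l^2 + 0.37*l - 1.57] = 5.38*l + 0.37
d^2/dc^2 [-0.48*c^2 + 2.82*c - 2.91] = -0.960000000000000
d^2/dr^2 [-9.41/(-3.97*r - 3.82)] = 296.620138/(3.97*r + 3.82)^3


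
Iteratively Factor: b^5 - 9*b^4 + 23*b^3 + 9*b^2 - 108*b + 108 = (b - 3)*(b^4 - 6*b^3 + 5*b^2 + 24*b - 36) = (b - 3)^2*(b^3 - 3*b^2 - 4*b + 12) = (b - 3)^2*(b + 2)*(b^2 - 5*b + 6) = (b - 3)^2*(b - 2)*(b + 2)*(b - 3)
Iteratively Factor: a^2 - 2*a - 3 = (a + 1)*(a - 3)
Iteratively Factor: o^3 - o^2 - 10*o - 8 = (o + 2)*(o^2 - 3*o - 4) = (o - 4)*(o + 2)*(o + 1)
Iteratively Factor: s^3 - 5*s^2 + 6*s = (s - 3)*(s^2 - 2*s) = (s - 3)*(s - 2)*(s)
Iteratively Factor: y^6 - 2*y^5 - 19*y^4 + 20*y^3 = (y)*(y^5 - 2*y^4 - 19*y^3 + 20*y^2) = y^2*(y^4 - 2*y^3 - 19*y^2 + 20*y) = y^2*(y + 4)*(y^3 - 6*y^2 + 5*y) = y^2*(y - 1)*(y + 4)*(y^2 - 5*y) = y^2*(y - 5)*(y - 1)*(y + 4)*(y)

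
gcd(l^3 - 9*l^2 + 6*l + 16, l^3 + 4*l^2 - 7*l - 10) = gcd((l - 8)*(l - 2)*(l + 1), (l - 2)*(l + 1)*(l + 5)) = l^2 - l - 2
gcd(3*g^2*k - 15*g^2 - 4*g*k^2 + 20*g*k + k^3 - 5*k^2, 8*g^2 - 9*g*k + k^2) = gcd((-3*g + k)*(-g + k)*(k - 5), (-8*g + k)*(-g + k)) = g - k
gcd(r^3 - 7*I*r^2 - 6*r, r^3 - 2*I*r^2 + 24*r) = r^2 - 6*I*r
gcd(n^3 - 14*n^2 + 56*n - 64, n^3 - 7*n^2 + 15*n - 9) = 1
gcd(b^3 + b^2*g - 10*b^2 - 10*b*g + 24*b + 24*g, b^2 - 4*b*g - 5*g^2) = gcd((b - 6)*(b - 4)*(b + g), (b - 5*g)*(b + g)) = b + g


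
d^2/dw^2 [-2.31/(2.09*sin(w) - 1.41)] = (10.090311*sin(w)^2 + 6.807339*sin(w) - 20.180622)/(2.09*sin(w) - 1.41)^3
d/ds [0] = 0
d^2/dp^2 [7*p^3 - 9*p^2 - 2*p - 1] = 42*p - 18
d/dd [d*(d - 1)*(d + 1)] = 3*d^2 - 1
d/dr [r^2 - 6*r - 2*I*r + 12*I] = 2*r - 6 - 2*I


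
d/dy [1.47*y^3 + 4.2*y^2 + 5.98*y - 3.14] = 4.41*y^2 + 8.4*y + 5.98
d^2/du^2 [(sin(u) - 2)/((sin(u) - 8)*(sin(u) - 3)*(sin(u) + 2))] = (-4*sin(u)^7 + 45*sin(u)^6 - 265*sin(u)^5 + 1184*sin(u)^4 - 3118*sin(u)^3 + 1988*sin(u)^2 + 888*sin(u) - 1936)/((sin(u) - 8)^3*(sin(u) - 3)^3*(sin(u) + 2)^3)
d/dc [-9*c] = -9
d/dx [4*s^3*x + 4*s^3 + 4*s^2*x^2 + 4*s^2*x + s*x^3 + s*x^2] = s*(4*s^2 + 8*s*x + 4*s + 3*x^2 + 2*x)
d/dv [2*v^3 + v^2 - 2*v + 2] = 6*v^2 + 2*v - 2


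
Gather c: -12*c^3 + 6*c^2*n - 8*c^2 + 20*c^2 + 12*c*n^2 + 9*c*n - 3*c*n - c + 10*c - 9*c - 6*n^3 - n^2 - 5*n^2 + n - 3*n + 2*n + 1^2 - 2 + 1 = -12*c^3 + c^2*(6*n + 12) + c*(12*n^2 + 6*n) - 6*n^3 - 6*n^2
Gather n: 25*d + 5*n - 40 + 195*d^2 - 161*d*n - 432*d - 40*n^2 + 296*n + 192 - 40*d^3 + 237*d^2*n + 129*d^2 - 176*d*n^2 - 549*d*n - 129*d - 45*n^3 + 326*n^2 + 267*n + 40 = -40*d^3 + 324*d^2 - 536*d - 45*n^3 + n^2*(286 - 176*d) + n*(237*d^2 - 710*d + 568) + 192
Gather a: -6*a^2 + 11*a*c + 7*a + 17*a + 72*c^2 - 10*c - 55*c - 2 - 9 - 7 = -6*a^2 + a*(11*c + 24) + 72*c^2 - 65*c - 18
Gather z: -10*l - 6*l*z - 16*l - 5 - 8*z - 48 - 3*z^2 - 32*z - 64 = -26*l - 3*z^2 + z*(-6*l - 40) - 117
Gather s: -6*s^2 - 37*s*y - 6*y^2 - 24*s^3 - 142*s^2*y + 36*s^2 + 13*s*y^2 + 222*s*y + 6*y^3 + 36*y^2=-24*s^3 + s^2*(30 - 142*y) + s*(13*y^2 + 185*y) + 6*y^3 + 30*y^2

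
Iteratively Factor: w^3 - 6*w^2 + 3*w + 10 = (w + 1)*(w^2 - 7*w + 10) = (w - 2)*(w + 1)*(w - 5)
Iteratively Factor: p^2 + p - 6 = (p + 3)*(p - 2)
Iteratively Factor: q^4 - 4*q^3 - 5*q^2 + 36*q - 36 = (q - 2)*(q^3 - 2*q^2 - 9*q + 18) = (q - 3)*(q - 2)*(q^2 + q - 6) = (q - 3)*(q - 2)*(q + 3)*(q - 2)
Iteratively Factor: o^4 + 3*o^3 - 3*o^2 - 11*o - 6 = (o + 1)*(o^3 + 2*o^2 - 5*o - 6) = (o + 1)^2*(o^2 + o - 6) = (o + 1)^2*(o + 3)*(o - 2)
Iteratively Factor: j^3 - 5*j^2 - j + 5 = (j - 1)*(j^2 - 4*j - 5) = (j - 5)*(j - 1)*(j + 1)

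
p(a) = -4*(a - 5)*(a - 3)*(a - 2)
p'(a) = -4*(a - 5)*(a - 3) - 4*(a - 5)*(a - 2) - 4*(a - 3)*(a - 2)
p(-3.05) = 983.79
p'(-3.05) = -479.63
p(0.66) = 54.43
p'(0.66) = -76.43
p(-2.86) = 895.40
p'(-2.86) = -450.96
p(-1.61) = 440.02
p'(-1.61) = -283.91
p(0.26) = 90.39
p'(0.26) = -104.01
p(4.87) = 2.79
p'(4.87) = -19.00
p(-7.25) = 4645.81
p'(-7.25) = -1334.75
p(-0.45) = 184.26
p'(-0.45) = -162.43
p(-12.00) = 14280.00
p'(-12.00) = -2812.00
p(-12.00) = 14280.00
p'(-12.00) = -2812.00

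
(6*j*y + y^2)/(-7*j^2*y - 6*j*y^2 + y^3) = (6*j + y)/(-7*j^2 - 6*j*y + y^2)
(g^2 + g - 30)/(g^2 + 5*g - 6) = (g - 5)/(g - 1)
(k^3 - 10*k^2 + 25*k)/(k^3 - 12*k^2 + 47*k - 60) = k*(k - 5)/(k^2 - 7*k + 12)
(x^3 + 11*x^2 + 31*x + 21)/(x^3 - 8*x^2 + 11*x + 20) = (x^2 + 10*x + 21)/(x^2 - 9*x + 20)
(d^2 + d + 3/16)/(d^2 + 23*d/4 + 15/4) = (d + 1/4)/(d + 5)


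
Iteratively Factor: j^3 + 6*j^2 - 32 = (j + 4)*(j^2 + 2*j - 8) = (j + 4)^2*(j - 2)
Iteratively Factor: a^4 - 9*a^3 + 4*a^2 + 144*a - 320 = (a - 4)*(a^3 - 5*a^2 - 16*a + 80) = (a - 5)*(a - 4)*(a^2 - 16) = (a - 5)*(a - 4)^2*(a + 4)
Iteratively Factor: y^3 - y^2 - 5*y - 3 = (y + 1)*(y^2 - 2*y - 3) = (y + 1)^2*(y - 3)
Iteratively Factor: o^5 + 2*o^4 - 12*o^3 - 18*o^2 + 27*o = (o + 3)*(o^4 - o^3 - 9*o^2 + 9*o) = (o + 3)^2*(o^3 - 4*o^2 + 3*o) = o*(o + 3)^2*(o^2 - 4*o + 3) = o*(o - 1)*(o + 3)^2*(o - 3)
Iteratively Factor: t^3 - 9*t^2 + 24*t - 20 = (t - 2)*(t^2 - 7*t + 10) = (t - 5)*(t - 2)*(t - 2)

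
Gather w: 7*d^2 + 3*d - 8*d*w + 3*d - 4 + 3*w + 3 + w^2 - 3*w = 7*d^2 - 8*d*w + 6*d + w^2 - 1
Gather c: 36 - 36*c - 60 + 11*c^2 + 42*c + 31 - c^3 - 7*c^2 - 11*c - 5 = -c^3 + 4*c^2 - 5*c + 2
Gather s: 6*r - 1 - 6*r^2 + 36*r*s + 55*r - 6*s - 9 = -6*r^2 + 61*r + s*(36*r - 6) - 10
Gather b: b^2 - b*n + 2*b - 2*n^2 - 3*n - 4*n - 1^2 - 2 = b^2 + b*(2 - n) - 2*n^2 - 7*n - 3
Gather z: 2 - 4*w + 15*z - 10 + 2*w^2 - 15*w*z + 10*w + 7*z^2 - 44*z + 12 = 2*w^2 + 6*w + 7*z^2 + z*(-15*w - 29) + 4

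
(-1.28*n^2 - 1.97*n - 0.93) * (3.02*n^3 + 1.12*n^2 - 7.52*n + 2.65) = -3.8656*n^5 - 7.383*n^4 + 4.6106*n^3 + 10.3808*n^2 + 1.7731*n - 2.4645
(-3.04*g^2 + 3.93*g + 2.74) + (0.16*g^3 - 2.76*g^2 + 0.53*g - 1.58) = 0.16*g^3 - 5.8*g^2 + 4.46*g + 1.16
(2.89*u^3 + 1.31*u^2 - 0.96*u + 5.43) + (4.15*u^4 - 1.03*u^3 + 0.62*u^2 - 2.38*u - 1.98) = 4.15*u^4 + 1.86*u^3 + 1.93*u^2 - 3.34*u + 3.45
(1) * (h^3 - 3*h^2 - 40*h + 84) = h^3 - 3*h^2 - 40*h + 84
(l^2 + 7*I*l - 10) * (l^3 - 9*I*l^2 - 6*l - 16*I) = l^5 - 2*I*l^4 + 47*l^3 + 32*I*l^2 + 172*l + 160*I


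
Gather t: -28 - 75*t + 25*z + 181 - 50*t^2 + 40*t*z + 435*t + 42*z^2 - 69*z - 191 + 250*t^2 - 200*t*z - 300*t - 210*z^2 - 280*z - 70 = 200*t^2 + t*(60 - 160*z) - 168*z^2 - 324*z - 108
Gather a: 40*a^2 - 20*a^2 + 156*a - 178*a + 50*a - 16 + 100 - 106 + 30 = 20*a^2 + 28*a + 8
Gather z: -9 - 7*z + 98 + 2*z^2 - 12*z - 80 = 2*z^2 - 19*z + 9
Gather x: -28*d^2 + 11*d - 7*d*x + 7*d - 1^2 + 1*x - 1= -28*d^2 + 18*d + x*(1 - 7*d) - 2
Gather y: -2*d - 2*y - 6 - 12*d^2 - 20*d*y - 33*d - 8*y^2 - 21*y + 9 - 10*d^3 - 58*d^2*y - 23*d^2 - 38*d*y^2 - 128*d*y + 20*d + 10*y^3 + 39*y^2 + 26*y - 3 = -10*d^3 - 35*d^2 - 15*d + 10*y^3 + y^2*(31 - 38*d) + y*(-58*d^2 - 148*d + 3)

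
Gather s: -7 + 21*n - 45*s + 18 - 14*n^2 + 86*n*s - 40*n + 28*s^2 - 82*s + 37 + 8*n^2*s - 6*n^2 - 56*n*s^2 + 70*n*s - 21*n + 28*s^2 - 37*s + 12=-20*n^2 - 40*n + s^2*(56 - 56*n) + s*(8*n^2 + 156*n - 164) + 60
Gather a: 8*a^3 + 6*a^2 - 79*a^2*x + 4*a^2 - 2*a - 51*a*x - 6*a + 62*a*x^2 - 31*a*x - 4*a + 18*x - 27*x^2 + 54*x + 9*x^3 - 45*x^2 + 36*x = 8*a^3 + a^2*(10 - 79*x) + a*(62*x^2 - 82*x - 12) + 9*x^3 - 72*x^2 + 108*x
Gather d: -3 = -3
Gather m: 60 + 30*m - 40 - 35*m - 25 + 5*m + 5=0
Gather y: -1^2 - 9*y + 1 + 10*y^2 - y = 10*y^2 - 10*y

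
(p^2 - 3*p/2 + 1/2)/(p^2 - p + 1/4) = 2*(p - 1)/(2*p - 1)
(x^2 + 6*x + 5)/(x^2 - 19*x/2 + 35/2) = 2*(x^2 + 6*x + 5)/(2*x^2 - 19*x + 35)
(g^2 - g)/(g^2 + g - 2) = g/(g + 2)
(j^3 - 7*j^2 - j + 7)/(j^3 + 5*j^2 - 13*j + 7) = (j^2 - 6*j - 7)/(j^2 + 6*j - 7)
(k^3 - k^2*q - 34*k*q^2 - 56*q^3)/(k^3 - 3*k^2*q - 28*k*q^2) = (k + 2*q)/k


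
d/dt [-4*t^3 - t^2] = 2*t*(-6*t - 1)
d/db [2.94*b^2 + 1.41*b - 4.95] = 5.88*b + 1.41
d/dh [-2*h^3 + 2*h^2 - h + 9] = -6*h^2 + 4*h - 1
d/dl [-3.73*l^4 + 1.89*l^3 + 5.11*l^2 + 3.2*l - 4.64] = -14.92*l^3 + 5.67*l^2 + 10.22*l + 3.2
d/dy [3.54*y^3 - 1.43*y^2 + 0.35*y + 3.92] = 10.62*y^2 - 2.86*y + 0.35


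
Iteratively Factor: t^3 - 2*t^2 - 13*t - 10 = (t + 2)*(t^2 - 4*t - 5) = (t + 1)*(t + 2)*(t - 5)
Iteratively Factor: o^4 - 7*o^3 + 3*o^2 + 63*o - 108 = (o - 3)*(o^3 - 4*o^2 - 9*o + 36) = (o - 3)^2*(o^2 - o - 12) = (o - 4)*(o - 3)^2*(o + 3)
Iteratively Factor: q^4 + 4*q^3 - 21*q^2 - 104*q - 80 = (q + 1)*(q^3 + 3*q^2 - 24*q - 80) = (q + 1)*(q + 4)*(q^2 - q - 20) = (q - 5)*(q + 1)*(q + 4)*(q + 4)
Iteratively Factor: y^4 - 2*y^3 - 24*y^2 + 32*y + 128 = (y + 2)*(y^3 - 4*y^2 - 16*y + 64) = (y + 2)*(y + 4)*(y^2 - 8*y + 16) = (y - 4)*(y + 2)*(y + 4)*(y - 4)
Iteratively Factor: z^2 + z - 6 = (z + 3)*(z - 2)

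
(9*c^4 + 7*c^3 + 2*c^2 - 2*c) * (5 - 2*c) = -18*c^5 + 31*c^4 + 31*c^3 + 14*c^2 - 10*c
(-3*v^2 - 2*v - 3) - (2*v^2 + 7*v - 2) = -5*v^2 - 9*v - 1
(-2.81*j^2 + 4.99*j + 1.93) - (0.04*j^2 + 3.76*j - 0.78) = -2.85*j^2 + 1.23*j + 2.71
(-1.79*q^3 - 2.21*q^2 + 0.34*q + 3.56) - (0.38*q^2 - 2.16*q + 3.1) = -1.79*q^3 - 2.59*q^2 + 2.5*q + 0.46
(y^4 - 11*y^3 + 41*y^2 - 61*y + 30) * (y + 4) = y^5 - 7*y^4 - 3*y^3 + 103*y^2 - 214*y + 120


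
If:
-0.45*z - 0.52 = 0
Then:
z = -1.16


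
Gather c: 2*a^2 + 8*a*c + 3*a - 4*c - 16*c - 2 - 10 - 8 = 2*a^2 + 3*a + c*(8*a - 20) - 20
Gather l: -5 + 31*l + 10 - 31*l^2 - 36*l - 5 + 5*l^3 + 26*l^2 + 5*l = 5*l^3 - 5*l^2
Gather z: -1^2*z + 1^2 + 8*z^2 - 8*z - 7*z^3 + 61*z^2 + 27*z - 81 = -7*z^3 + 69*z^2 + 18*z - 80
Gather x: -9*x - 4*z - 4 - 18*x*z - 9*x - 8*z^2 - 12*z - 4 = x*(-18*z - 18) - 8*z^2 - 16*z - 8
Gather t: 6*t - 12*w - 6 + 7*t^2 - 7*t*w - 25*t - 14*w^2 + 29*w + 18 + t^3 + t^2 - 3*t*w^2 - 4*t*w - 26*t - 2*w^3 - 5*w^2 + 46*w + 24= t^3 + 8*t^2 + t*(-3*w^2 - 11*w - 45) - 2*w^3 - 19*w^2 + 63*w + 36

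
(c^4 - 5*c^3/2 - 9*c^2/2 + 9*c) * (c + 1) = c^5 - 3*c^4/2 - 7*c^3 + 9*c^2/2 + 9*c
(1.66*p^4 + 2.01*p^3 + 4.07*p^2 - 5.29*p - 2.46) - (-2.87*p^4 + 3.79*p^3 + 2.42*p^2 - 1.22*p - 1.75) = 4.53*p^4 - 1.78*p^3 + 1.65*p^2 - 4.07*p - 0.71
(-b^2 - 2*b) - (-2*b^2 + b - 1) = b^2 - 3*b + 1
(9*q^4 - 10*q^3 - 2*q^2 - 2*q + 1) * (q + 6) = 9*q^5 + 44*q^4 - 62*q^3 - 14*q^2 - 11*q + 6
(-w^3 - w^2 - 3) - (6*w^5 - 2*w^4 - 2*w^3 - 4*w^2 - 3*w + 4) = -6*w^5 + 2*w^4 + w^3 + 3*w^2 + 3*w - 7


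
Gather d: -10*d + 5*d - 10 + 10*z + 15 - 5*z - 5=-5*d + 5*z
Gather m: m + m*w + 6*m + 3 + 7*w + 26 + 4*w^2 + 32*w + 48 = m*(w + 7) + 4*w^2 + 39*w + 77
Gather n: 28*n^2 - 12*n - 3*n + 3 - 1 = 28*n^2 - 15*n + 2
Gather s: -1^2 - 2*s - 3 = -2*s - 4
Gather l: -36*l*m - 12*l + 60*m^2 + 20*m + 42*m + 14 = l*(-36*m - 12) + 60*m^2 + 62*m + 14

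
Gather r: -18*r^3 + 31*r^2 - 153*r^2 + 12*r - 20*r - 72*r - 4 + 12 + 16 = -18*r^3 - 122*r^2 - 80*r + 24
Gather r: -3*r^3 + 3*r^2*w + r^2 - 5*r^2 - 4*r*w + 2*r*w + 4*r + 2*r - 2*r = -3*r^3 + r^2*(3*w - 4) + r*(4 - 2*w)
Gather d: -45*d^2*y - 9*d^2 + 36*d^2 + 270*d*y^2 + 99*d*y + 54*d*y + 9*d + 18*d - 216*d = d^2*(27 - 45*y) + d*(270*y^2 + 153*y - 189)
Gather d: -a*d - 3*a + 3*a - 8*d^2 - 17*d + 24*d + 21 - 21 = -8*d^2 + d*(7 - a)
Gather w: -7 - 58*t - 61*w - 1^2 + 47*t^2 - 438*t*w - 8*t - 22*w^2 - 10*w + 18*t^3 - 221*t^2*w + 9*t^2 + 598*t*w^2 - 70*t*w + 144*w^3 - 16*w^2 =18*t^3 + 56*t^2 - 66*t + 144*w^3 + w^2*(598*t - 38) + w*(-221*t^2 - 508*t - 71) - 8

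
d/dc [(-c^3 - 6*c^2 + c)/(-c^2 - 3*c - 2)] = (c^4 + 6*c^3 + 25*c^2 + 24*c - 2)/(c^4 + 6*c^3 + 13*c^2 + 12*c + 4)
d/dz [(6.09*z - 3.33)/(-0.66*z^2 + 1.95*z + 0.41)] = (4.0194*z^2 - 4.3956*z + 8.9904)/(0.4356*z^4 - 2.574*z^3 + 3.2613*z^2 + 1.599*z + 0.1681)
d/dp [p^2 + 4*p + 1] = 2*p + 4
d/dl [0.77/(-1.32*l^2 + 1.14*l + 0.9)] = (2.0328*l - 0.8778)/(-1.32*l^2 + 1.14*l + 0.9)^2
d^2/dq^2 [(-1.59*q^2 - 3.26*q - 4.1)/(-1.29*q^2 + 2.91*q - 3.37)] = (3.5527136788005e-15*q^4 + 22.787334*q^3 - 0.536382000000007*q^2 - 177.379128*q + 133.845186)/(2.146689*q^6 - 14.527593*q^5 + 49.595598*q^4 - 100.546029*q^3 + 129.563694*q^2 - 99.145737*q + 38.272753)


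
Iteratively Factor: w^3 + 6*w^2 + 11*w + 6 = (w + 3)*(w^2 + 3*w + 2) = (w + 2)*(w + 3)*(w + 1)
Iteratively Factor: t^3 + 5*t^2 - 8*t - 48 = (t - 3)*(t^2 + 8*t + 16) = (t - 3)*(t + 4)*(t + 4)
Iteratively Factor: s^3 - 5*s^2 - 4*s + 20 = (s - 2)*(s^2 - 3*s - 10) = (s - 5)*(s - 2)*(s + 2)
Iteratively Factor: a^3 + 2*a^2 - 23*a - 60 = (a + 4)*(a^2 - 2*a - 15) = (a + 3)*(a + 4)*(a - 5)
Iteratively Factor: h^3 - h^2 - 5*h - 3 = (h + 1)*(h^2 - 2*h - 3) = (h - 3)*(h + 1)*(h + 1)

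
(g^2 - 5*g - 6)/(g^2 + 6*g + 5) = (g - 6)/(g + 5)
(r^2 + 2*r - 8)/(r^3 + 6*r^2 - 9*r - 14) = (r + 4)/(r^2 + 8*r + 7)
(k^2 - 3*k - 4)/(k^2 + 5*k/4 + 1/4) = 4*(k - 4)/(4*k + 1)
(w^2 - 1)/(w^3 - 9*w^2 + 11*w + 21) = (w - 1)/(w^2 - 10*w + 21)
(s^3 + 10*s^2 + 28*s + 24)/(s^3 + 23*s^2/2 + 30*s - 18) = 2*(s^2 + 4*s + 4)/(2*s^2 + 11*s - 6)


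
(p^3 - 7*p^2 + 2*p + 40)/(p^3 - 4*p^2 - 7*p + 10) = (p - 4)/(p - 1)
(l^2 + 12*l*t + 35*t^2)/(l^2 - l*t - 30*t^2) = (-l - 7*t)/(-l + 6*t)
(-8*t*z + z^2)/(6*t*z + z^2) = (-8*t + z)/(6*t + z)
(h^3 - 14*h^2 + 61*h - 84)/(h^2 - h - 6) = (h^2 - 11*h + 28)/(h + 2)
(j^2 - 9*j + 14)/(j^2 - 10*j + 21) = (j - 2)/(j - 3)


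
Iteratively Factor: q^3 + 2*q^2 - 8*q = (q - 2)*(q^2 + 4*q) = (q - 2)*(q + 4)*(q)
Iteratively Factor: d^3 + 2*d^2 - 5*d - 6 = (d + 1)*(d^2 + d - 6) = (d - 2)*(d + 1)*(d + 3)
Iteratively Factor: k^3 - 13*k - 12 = (k + 3)*(k^2 - 3*k - 4) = (k + 1)*(k + 3)*(k - 4)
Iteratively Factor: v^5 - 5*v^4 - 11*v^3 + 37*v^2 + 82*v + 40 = (v + 2)*(v^4 - 7*v^3 + 3*v^2 + 31*v + 20) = (v - 5)*(v + 2)*(v^3 - 2*v^2 - 7*v - 4) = (v - 5)*(v + 1)*(v + 2)*(v^2 - 3*v - 4) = (v - 5)*(v + 1)^2*(v + 2)*(v - 4)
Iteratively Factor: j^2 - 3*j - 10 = (j - 5)*(j + 2)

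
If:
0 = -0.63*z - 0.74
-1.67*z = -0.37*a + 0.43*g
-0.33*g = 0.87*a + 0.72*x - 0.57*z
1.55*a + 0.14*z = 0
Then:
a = 0.11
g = 4.65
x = -3.19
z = -1.17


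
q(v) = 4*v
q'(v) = 4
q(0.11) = 0.44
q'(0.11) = 4.00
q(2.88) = 11.52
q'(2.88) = 4.00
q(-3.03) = -12.12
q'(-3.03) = 4.00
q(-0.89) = -3.56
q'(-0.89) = 4.00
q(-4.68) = -18.72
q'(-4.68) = 4.00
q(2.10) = 8.40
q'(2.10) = 4.00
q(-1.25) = -5.00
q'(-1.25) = 4.00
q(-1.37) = -5.48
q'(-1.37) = 4.00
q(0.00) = 0.00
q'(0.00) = 4.00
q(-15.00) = -60.00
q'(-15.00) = 4.00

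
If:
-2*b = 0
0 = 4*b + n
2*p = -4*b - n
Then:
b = 0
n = 0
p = 0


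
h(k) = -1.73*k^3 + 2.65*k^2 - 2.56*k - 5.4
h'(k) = -5.19*k^2 + 5.3*k - 2.56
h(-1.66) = 14.07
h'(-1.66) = -25.66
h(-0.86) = -0.14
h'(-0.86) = -10.96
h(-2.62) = 50.61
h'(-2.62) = -52.07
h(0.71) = -6.50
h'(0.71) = -1.41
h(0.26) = -5.92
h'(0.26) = -1.53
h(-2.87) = 64.67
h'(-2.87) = -60.52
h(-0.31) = -4.30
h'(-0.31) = -4.70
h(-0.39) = -3.90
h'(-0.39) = -5.42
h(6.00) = -299.04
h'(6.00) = -157.60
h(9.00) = -1074.96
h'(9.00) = -375.25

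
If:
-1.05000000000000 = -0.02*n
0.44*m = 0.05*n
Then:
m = 5.97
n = 52.50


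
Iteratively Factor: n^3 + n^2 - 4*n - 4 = (n - 2)*(n^2 + 3*n + 2) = (n - 2)*(n + 2)*(n + 1)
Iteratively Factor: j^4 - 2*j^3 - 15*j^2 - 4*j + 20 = (j + 2)*(j^3 - 4*j^2 - 7*j + 10) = (j - 5)*(j + 2)*(j^2 + j - 2) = (j - 5)*(j - 1)*(j + 2)*(j + 2)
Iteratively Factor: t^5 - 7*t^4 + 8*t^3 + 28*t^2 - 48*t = (t - 2)*(t^4 - 5*t^3 - 2*t^2 + 24*t) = (t - 3)*(t - 2)*(t^3 - 2*t^2 - 8*t) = t*(t - 3)*(t - 2)*(t^2 - 2*t - 8) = t*(t - 4)*(t - 3)*(t - 2)*(t + 2)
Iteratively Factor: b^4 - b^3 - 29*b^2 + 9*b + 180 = (b - 3)*(b^3 + 2*b^2 - 23*b - 60) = (b - 5)*(b - 3)*(b^2 + 7*b + 12) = (b - 5)*(b - 3)*(b + 4)*(b + 3)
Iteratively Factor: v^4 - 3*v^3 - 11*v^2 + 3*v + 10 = (v + 1)*(v^3 - 4*v^2 - 7*v + 10) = (v - 5)*(v + 1)*(v^2 + v - 2) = (v - 5)*(v - 1)*(v + 1)*(v + 2)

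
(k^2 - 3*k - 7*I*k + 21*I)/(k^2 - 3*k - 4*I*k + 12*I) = (k - 7*I)/(k - 4*I)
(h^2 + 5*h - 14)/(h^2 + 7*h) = (h - 2)/h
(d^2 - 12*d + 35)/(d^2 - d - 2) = (-d^2 + 12*d - 35)/(-d^2 + d + 2)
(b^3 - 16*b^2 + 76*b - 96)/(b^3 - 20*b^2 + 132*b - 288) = (b - 2)/(b - 6)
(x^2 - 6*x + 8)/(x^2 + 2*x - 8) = (x - 4)/(x + 4)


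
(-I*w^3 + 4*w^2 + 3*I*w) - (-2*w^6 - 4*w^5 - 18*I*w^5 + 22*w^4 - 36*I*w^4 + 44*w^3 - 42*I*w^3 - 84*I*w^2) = 2*w^6 + 4*w^5 + 18*I*w^5 - 22*w^4 + 36*I*w^4 - 44*w^3 + 41*I*w^3 + 4*w^2 + 84*I*w^2 + 3*I*w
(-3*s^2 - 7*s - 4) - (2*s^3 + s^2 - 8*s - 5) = -2*s^3 - 4*s^2 + s + 1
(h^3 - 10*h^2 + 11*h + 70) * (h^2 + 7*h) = h^5 - 3*h^4 - 59*h^3 + 147*h^2 + 490*h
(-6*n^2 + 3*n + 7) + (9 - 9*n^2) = -15*n^2 + 3*n + 16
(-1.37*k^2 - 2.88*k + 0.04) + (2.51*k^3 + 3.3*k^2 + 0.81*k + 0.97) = 2.51*k^3 + 1.93*k^2 - 2.07*k + 1.01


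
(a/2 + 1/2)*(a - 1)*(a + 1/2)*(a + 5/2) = a^4/2 + 3*a^3/2 + a^2/8 - 3*a/2 - 5/8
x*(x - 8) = x^2 - 8*x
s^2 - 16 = (s - 4)*(s + 4)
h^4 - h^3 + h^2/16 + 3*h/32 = h*(h - 3/4)*(h - 1/2)*(h + 1/4)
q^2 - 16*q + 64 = (q - 8)^2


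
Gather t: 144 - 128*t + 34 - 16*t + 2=180 - 144*t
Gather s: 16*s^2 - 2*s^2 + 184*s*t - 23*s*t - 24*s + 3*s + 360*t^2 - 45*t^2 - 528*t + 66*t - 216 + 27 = 14*s^2 + s*(161*t - 21) + 315*t^2 - 462*t - 189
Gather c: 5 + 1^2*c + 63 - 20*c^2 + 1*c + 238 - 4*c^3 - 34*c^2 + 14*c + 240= -4*c^3 - 54*c^2 + 16*c + 546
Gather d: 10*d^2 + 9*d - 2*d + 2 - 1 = 10*d^2 + 7*d + 1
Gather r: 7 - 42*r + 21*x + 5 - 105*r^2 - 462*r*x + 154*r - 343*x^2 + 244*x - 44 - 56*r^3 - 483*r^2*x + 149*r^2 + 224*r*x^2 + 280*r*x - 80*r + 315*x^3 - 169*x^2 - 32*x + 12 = -56*r^3 + r^2*(44 - 483*x) + r*(224*x^2 - 182*x + 32) + 315*x^3 - 512*x^2 + 233*x - 20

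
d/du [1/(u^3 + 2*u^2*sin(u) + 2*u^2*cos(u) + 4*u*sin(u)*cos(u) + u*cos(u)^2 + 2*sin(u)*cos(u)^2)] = (-2*sqrt(2)*u^2*cos(u + pi/4) - 3*u^2 + u*sin(2*u) - 4*sqrt(2)*u*sin(u + pi/4) - 4*u*cos(2*u) - 2*sin(2*u) - cos(u)/2 - cos(2*u)/2 - 3*cos(3*u)/2 - 1/2)/((u + 2*sin(u))^2*(u + cos(u))^4)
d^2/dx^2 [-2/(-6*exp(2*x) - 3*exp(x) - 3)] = 2*(2*(4*exp(x) + 1)^2*exp(x) - (8*exp(x) + 1)*(2*exp(2*x) + exp(x) + 1))*exp(x)/(3*(2*exp(2*x) + exp(x) + 1)^3)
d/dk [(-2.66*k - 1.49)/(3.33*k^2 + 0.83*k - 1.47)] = (8.8578*k^2 + 9.9234*k + 5.1469)/(11.0889*k^4 + 5.5278*k^3 - 9.1013*k^2 - 2.4402*k + 2.1609)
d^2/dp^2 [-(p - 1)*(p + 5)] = -2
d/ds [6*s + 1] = 6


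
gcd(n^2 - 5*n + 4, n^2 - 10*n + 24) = n - 4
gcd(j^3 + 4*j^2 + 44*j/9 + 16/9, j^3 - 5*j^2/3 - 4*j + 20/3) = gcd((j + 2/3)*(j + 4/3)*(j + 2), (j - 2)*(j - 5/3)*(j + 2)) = j + 2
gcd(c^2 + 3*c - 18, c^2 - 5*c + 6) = c - 3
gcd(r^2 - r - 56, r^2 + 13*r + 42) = r + 7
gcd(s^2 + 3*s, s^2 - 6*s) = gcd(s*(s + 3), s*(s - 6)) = s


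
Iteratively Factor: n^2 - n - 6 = (n + 2)*(n - 3)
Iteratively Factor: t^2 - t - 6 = (t + 2)*(t - 3)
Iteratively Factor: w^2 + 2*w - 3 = (w - 1)*(w + 3)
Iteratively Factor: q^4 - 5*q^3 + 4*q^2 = (q)*(q^3 - 5*q^2 + 4*q) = q^2*(q^2 - 5*q + 4) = q^2*(q - 4)*(q - 1)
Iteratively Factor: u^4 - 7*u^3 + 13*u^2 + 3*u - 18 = (u + 1)*(u^3 - 8*u^2 + 21*u - 18) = (u - 2)*(u + 1)*(u^2 - 6*u + 9) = (u - 3)*(u - 2)*(u + 1)*(u - 3)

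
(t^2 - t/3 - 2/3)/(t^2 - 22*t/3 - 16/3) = (t - 1)/(t - 8)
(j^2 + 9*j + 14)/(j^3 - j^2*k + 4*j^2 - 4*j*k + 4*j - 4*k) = (j + 7)/(j^2 - j*k + 2*j - 2*k)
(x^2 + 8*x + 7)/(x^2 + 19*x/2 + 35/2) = 2*(x + 1)/(2*x + 5)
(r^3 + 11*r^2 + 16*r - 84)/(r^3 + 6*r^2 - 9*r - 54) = (r^2 + 5*r - 14)/(r^2 - 9)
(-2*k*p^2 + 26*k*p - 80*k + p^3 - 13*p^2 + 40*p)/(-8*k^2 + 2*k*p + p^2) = (p^2 - 13*p + 40)/(4*k + p)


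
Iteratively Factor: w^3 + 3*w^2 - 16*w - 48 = (w - 4)*(w^2 + 7*w + 12) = (w - 4)*(w + 4)*(w + 3)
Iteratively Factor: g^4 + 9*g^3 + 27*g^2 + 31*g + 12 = (g + 1)*(g^3 + 8*g^2 + 19*g + 12) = (g + 1)*(g + 3)*(g^2 + 5*g + 4) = (g + 1)^2*(g + 3)*(g + 4)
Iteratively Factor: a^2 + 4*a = (a + 4)*(a)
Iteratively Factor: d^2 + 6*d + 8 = (d + 4)*(d + 2)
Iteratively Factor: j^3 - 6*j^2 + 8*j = (j)*(j^2 - 6*j + 8) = j*(j - 4)*(j - 2)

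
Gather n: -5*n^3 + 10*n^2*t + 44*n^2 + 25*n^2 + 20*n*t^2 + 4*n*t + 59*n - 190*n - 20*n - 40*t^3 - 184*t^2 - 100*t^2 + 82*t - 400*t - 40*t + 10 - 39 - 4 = -5*n^3 + n^2*(10*t + 69) + n*(20*t^2 + 4*t - 151) - 40*t^3 - 284*t^2 - 358*t - 33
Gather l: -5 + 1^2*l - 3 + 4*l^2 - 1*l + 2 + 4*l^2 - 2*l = 8*l^2 - 2*l - 6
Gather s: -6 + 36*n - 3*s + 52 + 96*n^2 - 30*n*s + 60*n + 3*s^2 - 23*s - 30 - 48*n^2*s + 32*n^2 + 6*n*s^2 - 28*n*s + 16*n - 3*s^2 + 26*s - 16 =128*n^2 + 6*n*s^2 + 112*n + s*(-48*n^2 - 58*n)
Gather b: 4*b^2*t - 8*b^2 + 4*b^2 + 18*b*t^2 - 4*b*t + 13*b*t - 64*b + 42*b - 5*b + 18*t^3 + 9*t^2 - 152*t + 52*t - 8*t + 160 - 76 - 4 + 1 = b^2*(4*t - 4) + b*(18*t^2 + 9*t - 27) + 18*t^3 + 9*t^2 - 108*t + 81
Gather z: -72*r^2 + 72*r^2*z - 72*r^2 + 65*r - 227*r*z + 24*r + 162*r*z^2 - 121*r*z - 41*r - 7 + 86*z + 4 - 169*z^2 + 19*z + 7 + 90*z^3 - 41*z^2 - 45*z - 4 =-144*r^2 + 48*r + 90*z^3 + z^2*(162*r - 210) + z*(72*r^2 - 348*r + 60)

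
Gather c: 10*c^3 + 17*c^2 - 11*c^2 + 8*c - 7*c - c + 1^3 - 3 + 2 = 10*c^3 + 6*c^2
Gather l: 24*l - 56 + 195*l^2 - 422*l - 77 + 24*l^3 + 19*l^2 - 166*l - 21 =24*l^3 + 214*l^2 - 564*l - 154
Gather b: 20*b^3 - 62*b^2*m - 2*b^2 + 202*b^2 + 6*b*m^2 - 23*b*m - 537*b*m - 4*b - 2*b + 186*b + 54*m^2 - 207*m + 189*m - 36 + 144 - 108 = 20*b^3 + b^2*(200 - 62*m) + b*(6*m^2 - 560*m + 180) + 54*m^2 - 18*m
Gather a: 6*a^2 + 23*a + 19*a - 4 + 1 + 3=6*a^2 + 42*a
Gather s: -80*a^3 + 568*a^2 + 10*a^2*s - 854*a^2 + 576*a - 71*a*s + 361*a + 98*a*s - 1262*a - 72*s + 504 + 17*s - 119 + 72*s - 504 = -80*a^3 - 286*a^2 - 325*a + s*(10*a^2 + 27*a + 17) - 119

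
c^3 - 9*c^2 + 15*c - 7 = (c - 7)*(c - 1)^2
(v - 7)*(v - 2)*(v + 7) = v^3 - 2*v^2 - 49*v + 98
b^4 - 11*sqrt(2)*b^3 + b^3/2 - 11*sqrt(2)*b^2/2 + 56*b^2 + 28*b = b*(b + 1/2)*(b - 7*sqrt(2))*(b - 4*sqrt(2))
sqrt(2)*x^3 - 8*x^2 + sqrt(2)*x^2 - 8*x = x*(x - 4*sqrt(2))*(sqrt(2)*x + sqrt(2))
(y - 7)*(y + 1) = y^2 - 6*y - 7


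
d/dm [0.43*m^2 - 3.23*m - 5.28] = 0.86*m - 3.23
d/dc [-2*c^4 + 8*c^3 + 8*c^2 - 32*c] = -8*c^3 + 24*c^2 + 16*c - 32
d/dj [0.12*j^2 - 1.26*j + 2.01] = 0.24*j - 1.26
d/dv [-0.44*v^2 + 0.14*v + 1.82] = 0.14 - 0.88*v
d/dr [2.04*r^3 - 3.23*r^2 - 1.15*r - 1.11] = 6.12*r^2 - 6.46*r - 1.15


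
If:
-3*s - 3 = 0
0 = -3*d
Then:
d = 0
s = -1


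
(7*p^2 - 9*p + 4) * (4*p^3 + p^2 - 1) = 28*p^5 - 29*p^4 + 7*p^3 - 3*p^2 + 9*p - 4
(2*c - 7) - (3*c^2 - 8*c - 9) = -3*c^2 + 10*c + 2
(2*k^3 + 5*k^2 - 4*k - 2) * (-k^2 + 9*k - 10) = -2*k^5 + 13*k^4 + 29*k^3 - 84*k^2 + 22*k + 20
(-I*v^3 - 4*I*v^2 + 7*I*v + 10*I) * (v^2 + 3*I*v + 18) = -I*v^5 + 3*v^4 - 4*I*v^4 + 12*v^3 - 11*I*v^3 - 21*v^2 - 62*I*v^2 - 30*v + 126*I*v + 180*I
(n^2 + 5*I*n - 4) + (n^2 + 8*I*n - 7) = 2*n^2 + 13*I*n - 11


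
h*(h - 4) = h^2 - 4*h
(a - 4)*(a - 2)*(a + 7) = a^3 + a^2 - 34*a + 56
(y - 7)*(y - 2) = y^2 - 9*y + 14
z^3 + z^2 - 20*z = z*(z - 4)*(z + 5)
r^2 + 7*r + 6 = (r + 1)*(r + 6)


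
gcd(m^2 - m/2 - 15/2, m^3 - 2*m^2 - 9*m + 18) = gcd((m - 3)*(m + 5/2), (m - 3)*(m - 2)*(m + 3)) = m - 3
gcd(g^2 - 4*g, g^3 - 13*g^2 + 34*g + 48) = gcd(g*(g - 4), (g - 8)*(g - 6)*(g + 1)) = 1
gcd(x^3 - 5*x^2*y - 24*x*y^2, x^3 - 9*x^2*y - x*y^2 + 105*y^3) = x + 3*y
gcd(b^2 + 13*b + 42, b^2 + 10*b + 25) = 1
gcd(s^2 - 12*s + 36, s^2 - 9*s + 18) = s - 6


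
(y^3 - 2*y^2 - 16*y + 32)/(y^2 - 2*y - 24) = (y^2 - 6*y + 8)/(y - 6)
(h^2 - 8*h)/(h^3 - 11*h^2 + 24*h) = 1/(h - 3)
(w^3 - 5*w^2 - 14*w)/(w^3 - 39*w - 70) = w/(w + 5)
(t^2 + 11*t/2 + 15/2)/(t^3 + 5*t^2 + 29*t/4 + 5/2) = 2*(t + 3)/(2*t^2 + 5*t + 2)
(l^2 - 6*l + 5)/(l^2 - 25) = (l - 1)/(l + 5)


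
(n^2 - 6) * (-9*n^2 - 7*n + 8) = -9*n^4 - 7*n^3 + 62*n^2 + 42*n - 48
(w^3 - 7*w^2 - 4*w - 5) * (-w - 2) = -w^4 + 5*w^3 + 18*w^2 + 13*w + 10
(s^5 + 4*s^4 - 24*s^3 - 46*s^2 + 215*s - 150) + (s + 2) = s^5 + 4*s^4 - 24*s^3 - 46*s^2 + 216*s - 148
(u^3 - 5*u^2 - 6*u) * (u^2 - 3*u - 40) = u^5 - 8*u^4 - 31*u^3 + 218*u^2 + 240*u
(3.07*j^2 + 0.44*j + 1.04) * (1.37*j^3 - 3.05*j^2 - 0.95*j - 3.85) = 4.2059*j^5 - 8.7607*j^4 - 2.8337*j^3 - 15.4095*j^2 - 2.682*j - 4.004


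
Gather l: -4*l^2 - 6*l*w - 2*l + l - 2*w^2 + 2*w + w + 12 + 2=-4*l^2 + l*(-6*w - 1) - 2*w^2 + 3*w + 14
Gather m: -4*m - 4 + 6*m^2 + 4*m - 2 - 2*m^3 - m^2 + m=-2*m^3 + 5*m^2 + m - 6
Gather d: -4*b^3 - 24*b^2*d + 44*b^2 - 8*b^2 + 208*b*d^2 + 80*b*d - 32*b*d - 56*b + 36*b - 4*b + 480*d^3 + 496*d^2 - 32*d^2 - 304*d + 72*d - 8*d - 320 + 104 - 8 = -4*b^3 + 36*b^2 - 24*b + 480*d^3 + d^2*(208*b + 464) + d*(-24*b^2 + 48*b - 240) - 224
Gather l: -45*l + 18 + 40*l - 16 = 2 - 5*l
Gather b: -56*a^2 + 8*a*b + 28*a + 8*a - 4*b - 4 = -56*a^2 + 36*a + b*(8*a - 4) - 4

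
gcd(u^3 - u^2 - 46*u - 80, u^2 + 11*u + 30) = u + 5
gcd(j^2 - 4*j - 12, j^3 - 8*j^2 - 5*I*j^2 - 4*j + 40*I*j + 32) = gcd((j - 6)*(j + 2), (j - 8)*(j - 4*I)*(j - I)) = 1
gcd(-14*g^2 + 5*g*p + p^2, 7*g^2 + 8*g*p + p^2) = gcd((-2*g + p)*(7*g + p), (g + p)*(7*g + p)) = 7*g + p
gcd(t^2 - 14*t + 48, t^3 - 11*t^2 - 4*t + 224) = t - 8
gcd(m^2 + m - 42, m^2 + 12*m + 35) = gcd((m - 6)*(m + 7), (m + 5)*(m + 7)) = m + 7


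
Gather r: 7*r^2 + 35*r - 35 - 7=7*r^2 + 35*r - 42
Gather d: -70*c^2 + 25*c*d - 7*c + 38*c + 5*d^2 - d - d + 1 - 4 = -70*c^2 + 31*c + 5*d^2 + d*(25*c - 2) - 3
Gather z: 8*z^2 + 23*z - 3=8*z^2 + 23*z - 3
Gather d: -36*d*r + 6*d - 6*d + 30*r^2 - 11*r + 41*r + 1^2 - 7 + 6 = -36*d*r + 30*r^2 + 30*r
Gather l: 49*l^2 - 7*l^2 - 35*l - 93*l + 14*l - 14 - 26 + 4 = 42*l^2 - 114*l - 36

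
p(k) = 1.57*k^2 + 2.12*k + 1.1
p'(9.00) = 30.38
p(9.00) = 147.35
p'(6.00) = 20.96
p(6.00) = 70.34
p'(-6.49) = -18.26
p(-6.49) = 53.47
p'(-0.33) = 1.08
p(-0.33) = 0.57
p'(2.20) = 9.03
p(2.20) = 13.36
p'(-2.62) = -6.11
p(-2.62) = 6.32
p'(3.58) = 13.36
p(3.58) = 28.81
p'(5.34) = 18.89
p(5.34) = 57.19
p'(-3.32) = -8.30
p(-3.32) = 11.37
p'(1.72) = 7.52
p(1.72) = 9.39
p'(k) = 3.14*k + 2.12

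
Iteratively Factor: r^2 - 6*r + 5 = (r - 1)*(r - 5)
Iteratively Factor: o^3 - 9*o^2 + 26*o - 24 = (o - 2)*(o^2 - 7*o + 12) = (o - 4)*(o - 2)*(o - 3)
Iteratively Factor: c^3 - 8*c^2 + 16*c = (c)*(c^2 - 8*c + 16) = c*(c - 4)*(c - 4)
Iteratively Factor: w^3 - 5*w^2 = (w)*(w^2 - 5*w) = w^2*(w - 5)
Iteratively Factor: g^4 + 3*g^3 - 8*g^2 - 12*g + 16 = (g - 1)*(g^3 + 4*g^2 - 4*g - 16) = (g - 2)*(g - 1)*(g^2 + 6*g + 8) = (g - 2)*(g - 1)*(g + 4)*(g + 2)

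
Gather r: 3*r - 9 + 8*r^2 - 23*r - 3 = 8*r^2 - 20*r - 12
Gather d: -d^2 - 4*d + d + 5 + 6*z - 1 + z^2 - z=-d^2 - 3*d + z^2 + 5*z + 4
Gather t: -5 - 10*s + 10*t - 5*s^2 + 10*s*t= -5*s^2 - 10*s + t*(10*s + 10) - 5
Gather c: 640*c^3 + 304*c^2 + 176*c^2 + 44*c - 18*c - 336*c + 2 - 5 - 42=640*c^3 + 480*c^2 - 310*c - 45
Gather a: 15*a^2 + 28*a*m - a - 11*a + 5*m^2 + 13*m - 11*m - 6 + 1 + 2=15*a^2 + a*(28*m - 12) + 5*m^2 + 2*m - 3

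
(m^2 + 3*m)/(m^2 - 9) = m/(m - 3)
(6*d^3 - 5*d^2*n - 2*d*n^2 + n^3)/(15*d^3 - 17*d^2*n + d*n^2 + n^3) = (2*d + n)/(5*d + n)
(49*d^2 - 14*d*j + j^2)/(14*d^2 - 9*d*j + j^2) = (7*d - j)/(2*d - j)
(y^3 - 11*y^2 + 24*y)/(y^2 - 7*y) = (y^2 - 11*y + 24)/(y - 7)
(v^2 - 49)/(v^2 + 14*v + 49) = (v - 7)/(v + 7)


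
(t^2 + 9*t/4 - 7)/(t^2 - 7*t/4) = (t + 4)/t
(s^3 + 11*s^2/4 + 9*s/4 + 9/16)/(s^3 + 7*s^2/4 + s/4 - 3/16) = (4*s + 3)/(4*s - 1)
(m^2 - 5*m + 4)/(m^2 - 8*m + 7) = (m - 4)/(m - 7)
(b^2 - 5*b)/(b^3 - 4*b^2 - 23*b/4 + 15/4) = 4*b/(4*b^2 + 4*b - 3)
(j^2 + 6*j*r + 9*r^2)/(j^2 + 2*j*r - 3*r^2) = (-j - 3*r)/(-j + r)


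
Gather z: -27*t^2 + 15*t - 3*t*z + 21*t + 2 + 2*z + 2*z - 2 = -27*t^2 + 36*t + z*(4 - 3*t)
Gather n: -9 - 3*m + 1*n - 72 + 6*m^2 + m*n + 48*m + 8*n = 6*m^2 + 45*m + n*(m + 9) - 81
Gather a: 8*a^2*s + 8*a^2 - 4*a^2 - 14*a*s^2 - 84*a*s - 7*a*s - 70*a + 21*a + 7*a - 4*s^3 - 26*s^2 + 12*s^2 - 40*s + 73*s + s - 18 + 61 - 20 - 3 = a^2*(8*s + 4) + a*(-14*s^2 - 91*s - 42) - 4*s^3 - 14*s^2 + 34*s + 20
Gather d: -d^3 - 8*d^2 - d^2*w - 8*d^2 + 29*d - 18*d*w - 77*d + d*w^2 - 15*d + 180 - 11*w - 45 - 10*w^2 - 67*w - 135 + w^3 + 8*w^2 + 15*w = -d^3 + d^2*(-w - 16) + d*(w^2 - 18*w - 63) + w^3 - 2*w^2 - 63*w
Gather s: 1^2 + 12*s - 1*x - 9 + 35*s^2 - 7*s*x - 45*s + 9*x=35*s^2 + s*(-7*x - 33) + 8*x - 8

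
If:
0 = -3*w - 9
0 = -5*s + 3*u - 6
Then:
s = 3*u/5 - 6/5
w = -3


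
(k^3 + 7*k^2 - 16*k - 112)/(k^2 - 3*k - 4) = (k^2 + 11*k + 28)/(k + 1)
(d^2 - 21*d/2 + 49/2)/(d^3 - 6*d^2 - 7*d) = (d - 7/2)/(d*(d + 1))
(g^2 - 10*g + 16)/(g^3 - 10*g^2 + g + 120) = (g - 2)/(g^2 - 2*g - 15)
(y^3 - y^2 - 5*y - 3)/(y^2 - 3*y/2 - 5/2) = 2*(y^2 - 2*y - 3)/(2*y - 5)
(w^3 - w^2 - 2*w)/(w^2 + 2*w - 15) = w*(w^2 - w - 2)/(w^2 + 2*w - 15)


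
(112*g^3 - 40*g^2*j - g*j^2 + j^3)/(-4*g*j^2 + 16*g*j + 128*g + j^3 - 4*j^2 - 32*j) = (-28*g^2 + 3*g*j + j^2)/(j^2 - 4*j - 32)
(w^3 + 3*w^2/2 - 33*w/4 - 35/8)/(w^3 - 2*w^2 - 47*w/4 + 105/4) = (w + 1/2)/(w - 3)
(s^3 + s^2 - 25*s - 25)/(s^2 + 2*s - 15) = (s^2 - 4*s - 5)/(s - 3)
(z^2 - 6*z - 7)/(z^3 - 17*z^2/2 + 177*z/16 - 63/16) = 16*(z + 1)/(16*z^2 - 24*z + 9)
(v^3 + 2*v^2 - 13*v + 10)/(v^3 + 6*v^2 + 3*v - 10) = (v - 2)/(v + 2)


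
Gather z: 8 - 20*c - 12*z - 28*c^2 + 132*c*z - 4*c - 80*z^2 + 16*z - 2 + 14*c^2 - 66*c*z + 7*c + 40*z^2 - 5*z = -14*c^2 - 17*c - 40*z^2 + z*(66*c - 1) + 6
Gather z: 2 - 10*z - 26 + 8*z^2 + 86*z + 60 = 8*z^2 + 76*z + 36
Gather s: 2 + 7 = 9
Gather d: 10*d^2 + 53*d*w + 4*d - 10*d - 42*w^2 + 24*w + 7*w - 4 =10*d^2 + d*(53*w - 6) - 42*w^2 + 31*w - 4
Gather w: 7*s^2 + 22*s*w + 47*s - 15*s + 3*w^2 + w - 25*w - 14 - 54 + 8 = 7*s^2 + 32*s + 3*w^2 + w*(22*s - 24) - 60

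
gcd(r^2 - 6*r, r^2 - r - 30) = r - 6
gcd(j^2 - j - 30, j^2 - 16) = 1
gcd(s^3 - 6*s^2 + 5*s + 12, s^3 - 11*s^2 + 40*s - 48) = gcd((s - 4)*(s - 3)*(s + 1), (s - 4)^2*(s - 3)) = s^2 - 7*s + 12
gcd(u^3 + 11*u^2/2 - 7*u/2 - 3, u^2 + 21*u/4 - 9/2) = u + 6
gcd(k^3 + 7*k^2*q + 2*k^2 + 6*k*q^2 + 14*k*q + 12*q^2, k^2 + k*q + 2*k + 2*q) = k^2 + k*q + 2*k + 2*q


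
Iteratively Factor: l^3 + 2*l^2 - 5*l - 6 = (l + 3)*(l^2 - l - 2) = (l + 1)*(l + 3)*(l - 2)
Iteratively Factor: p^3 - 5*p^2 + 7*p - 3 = (p - 1)*(p^2 - 4*p + 3) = (p - 1)^2*(p - 3)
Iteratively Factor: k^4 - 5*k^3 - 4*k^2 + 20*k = (k - 2)*(k^3 - 3*k^2 - 10*k) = k*(k - 2)*(k^2 - 3*k - 10) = k*(k - 5)*(k - 2)*(k + 2)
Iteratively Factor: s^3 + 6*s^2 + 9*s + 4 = (s + 1)*(s^2 + 5*s + 4) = (s + 1)*(s + 4)*(s + 1)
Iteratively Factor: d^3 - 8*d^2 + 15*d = (d - 5)*(d^2 - 3*d) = (d - 5)*(d - 3)*(d)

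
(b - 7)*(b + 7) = b^2 - 49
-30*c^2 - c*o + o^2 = (-6*c + o)*(5*c + o)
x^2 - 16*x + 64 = (x - 8)^2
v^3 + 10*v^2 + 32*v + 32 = (v + 2)*(v + 4)^2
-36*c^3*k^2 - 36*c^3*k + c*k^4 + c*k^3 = k*(-6*c + k)*(6*c + k)*(c*k + c)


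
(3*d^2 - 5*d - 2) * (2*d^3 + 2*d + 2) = 6*d^5 - 10*d^4 + 2*d^3 - 4*d^2 - 14*d - 4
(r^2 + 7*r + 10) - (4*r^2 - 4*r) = -3*r^2 + 11*r + 10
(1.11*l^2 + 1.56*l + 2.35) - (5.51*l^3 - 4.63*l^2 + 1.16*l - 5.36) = -5.51*l^3 + 5.74*l^2 + 0.4*l + 7.71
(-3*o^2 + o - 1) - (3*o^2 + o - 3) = 2 - 6*o^2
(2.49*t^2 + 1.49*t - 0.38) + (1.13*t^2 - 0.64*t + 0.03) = 3.62*t^2 + 0.85*t - 0.35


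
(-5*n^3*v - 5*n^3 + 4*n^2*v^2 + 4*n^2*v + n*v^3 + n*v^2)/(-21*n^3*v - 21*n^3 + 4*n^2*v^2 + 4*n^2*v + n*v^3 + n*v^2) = (-5*n^2 + 4*n*v + v^2)/(-21*n^2 + 4*n*v + v^2)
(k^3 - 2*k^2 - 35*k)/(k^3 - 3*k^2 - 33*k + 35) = k/(k - 1)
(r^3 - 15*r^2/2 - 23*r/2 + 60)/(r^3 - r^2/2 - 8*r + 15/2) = (r - 8)/(r - 1)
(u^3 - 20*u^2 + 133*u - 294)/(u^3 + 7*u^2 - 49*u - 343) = (u^2 - 13*u + 42)/(u^2 + 14*u + 49)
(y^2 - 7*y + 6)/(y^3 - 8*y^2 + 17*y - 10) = (y - 6)/(y^2 - 7*y + 10)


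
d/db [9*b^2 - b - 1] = 18*b - 1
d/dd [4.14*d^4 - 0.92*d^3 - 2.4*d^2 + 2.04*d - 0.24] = 16.56*d^3 - 2.76*d^2 - 4.8*d + 2.04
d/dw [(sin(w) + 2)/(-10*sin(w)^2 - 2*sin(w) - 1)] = (10*sin(w)^2 + 40*sin(w) + 3)*cos(w)/(10*sin(w)^2 + 2*sin(w) + 1)^2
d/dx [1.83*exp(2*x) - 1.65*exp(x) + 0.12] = (3.66*exp(x) - 1.65)*exp(x)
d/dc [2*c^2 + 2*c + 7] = 4*c + 2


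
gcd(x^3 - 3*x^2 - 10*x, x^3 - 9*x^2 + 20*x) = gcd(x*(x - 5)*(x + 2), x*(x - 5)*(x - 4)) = x^2 - 5*x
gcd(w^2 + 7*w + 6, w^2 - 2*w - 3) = w + 1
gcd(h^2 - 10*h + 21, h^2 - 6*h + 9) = h - 3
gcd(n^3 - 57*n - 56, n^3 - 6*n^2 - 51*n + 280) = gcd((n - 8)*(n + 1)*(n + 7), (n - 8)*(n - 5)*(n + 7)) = n^2 - n - 56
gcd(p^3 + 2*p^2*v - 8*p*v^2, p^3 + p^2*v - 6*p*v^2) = p^2 - 2*p*v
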